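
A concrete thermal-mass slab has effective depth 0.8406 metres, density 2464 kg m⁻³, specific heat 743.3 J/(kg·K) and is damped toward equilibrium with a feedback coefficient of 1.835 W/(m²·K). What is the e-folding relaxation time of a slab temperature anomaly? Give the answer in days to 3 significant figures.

Areal heat capacity C = ρ c_p D = 2464 × 743.3 × 0.8406 = 1.54×10^6 J m⁻² K⁻¹.
Relaxation time τ = C / λ = 1.54×10^6 / 1.835 = 8.39×10^5 s.
In days: 8.39×10^5 s / (86400 s/day) = 9.71 days.

9.71 days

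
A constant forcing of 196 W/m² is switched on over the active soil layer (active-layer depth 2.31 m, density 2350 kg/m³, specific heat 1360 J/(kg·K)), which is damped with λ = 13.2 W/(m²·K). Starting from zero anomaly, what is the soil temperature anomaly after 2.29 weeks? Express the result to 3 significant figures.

Areal heat capacity C = ρ c_p D = 2350 × 1360 × 2.31 = 7.38×10^6 J m⁻² K⁻¹.
τ = C / λ = 7.38×10^6 / 13.2 = 5.59×10^5 s.
Equilibrium anomaly ΔT_eq = F / λ = 196 / 13.2 = 14.8 K.
t = 2.29 weeks = 1.38×10^6 s, so t/τ = 2.48.
ΔT(t) = ΔT_eq (1 − e^(−t/τ)) = 14.8 × (1 − e^−2.48) = 13.6 K.

13.6 K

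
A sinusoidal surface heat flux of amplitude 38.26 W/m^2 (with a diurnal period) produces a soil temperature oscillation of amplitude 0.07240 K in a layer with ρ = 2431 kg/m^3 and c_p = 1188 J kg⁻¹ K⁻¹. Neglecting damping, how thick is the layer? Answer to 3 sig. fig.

ω = 2π / 86400 s = 7.27×10^-5 s⁻¹.
Required C = F₀ / (A ω) = 38.26 / (0.07240 × 7.27×10^-5) = 7.27×10^6 J/(m²·K).
D = C / (ρ c_p) = 7.27×10^6 / (2431 × 1188) = 2.52 m.

2.52 m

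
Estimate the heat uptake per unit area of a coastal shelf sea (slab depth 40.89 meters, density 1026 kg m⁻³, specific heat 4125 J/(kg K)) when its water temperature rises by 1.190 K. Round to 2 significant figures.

2.1×10^8

Areal heat capacity C = ρ c_p D = 1026 × 4125 × 40.89 = 1.73×10^8 J m⁻² K⁻¹.
ΔQ = C ΔT = 1.73×10^8 × 1.190 = 2.06×10^8 J/m².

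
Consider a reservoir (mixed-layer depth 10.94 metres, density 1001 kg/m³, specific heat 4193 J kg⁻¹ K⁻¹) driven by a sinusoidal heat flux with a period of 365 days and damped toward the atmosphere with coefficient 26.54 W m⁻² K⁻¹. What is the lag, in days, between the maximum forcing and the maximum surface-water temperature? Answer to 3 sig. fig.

19.3 days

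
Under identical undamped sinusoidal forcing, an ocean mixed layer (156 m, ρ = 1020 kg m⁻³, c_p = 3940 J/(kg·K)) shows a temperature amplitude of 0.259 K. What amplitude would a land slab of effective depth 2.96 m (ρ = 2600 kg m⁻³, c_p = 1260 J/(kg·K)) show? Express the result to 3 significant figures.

16.7 K

C_ocean = 6.27×10^8 J/(m²·K); C_land = 9.70×10^6 J/(m²·K).
A ∝ 1/C ⇒ A_land = A_ocean × C_ocean/C_land = 0.259 × 64.7 = 16.7 K.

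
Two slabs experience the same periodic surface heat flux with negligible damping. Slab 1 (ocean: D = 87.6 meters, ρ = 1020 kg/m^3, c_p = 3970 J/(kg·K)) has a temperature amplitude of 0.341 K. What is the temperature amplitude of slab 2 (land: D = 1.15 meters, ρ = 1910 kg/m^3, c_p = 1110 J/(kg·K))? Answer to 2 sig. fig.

C_ocean = 3.55×10^8 J/(m²·K); C_land = 2.44×10^6 J/(m²·K).
A ∝ 1/C ⇒ A_land = A_ocean × C_ocean/C_land = 0.341 × 145 = 49.6 K.

50 K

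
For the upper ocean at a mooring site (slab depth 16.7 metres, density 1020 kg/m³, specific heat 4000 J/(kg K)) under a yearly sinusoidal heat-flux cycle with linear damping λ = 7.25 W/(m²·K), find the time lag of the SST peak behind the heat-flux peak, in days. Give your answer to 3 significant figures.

Areal heat capacity C = ρ c_p D = 1020 × 4000 × 16.7 = 6.81×10^7 J/(m^2 K).
ω = 2π / 3.15×10^7 s = 1.99×10^-7 s⁻¹.
Phase lag φ = arctan(Cω/λ) = arctan(13.6/7.25) = 1.08 rad.
Time lag = φ / ω = 1.08 / 1.99×10^-7 = 5.42×10^6 s = 62.8 days.

62.8 days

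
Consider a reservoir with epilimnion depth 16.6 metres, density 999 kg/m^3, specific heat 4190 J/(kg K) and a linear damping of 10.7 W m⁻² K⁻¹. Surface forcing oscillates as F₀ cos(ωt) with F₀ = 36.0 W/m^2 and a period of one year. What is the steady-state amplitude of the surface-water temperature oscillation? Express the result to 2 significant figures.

2.1 K

Areal heat capacity C = ρ c_p D = 999 × 4190 × 16.6 = 6.95×10^7 J/(m^2 K).
Angular frequency ω = 2π / T = 2π / 3.15×10^7 s = 1.99×10^-7 s⁻¹.
√((Cω)² + λ²) = √((13.8)² + 10.7²) = 17.5 W/(m²·K).
Amplitude A = F₀ / √((Cω)²+λ²) = 36.0 / 17.5 = 2.06 K.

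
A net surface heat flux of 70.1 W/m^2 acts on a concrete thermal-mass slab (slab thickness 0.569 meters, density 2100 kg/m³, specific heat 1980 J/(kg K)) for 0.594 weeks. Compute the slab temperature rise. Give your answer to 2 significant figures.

Areal heat capacity C = ρ c_p D = 2100 × 1980 × 0.569 = 2.37×10^6 J/(m²·K).
Net heat input Q = F Δt = 70.1 × (0.594 weeks × 6.048×10^5 s/week) = 2.52×10^7 J/m².
ΔT = Q / C = 2.52×10^7 / 2.37×10^6 = 10.6 K.

11 K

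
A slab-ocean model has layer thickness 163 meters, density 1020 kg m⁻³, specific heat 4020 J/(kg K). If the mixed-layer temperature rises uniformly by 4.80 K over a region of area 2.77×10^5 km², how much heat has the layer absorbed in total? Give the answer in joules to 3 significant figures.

8.89×10^20 J

Areal heat capacity C = ρ c_p D = 1020 × 4020 × 163 = 6.68×10^8 J/(m^2 K).
Heat per unit area: q = C ΔT = 6.68×10^8 × 4.80 = 3.21×10^9 J/m².
Total heat: Q = q × A = 3.21×10^9 × (2.77×10^5 × 10⁶ m²) = 8.89×10^20 J.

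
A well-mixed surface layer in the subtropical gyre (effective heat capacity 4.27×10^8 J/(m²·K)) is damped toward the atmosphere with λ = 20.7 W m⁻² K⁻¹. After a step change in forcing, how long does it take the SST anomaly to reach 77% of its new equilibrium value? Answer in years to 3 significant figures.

Areal heat capacity C = 4.27×10^8 J/(m²·K) (given).
τ = C / λ = 4.27×10^8 / 20.7 = 2.06×10^7 s.
Fraction reached: 1 − e^(−t/τ) = 0.77 ⇒ t = −τ ln(1 − 0.77) = τ × 1.47.
t = 3.03×10^7 s = 0.961 years.

0.961 years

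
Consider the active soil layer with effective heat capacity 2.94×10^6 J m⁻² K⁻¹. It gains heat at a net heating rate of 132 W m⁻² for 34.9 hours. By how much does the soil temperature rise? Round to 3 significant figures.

Areal heat capacity C = 2.94×10^6 J m⁻² K⁻¹ (given).
Net heat input Q = F Δt = 132 × (34.9 hours × 3600 s/hour) = 1.66×10^7 J/m².
ΔT = Q / C = 1.66×10^7 / 2.94×10^6 = 5.64 K.

5.64 K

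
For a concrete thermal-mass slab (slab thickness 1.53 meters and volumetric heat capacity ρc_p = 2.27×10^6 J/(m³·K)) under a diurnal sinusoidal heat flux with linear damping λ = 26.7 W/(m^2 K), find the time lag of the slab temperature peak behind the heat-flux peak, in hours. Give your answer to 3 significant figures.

Areal heat capacity C = ρc_p × D = 2.27×10^6 × 1.53 = 3.47×10^6 J/(m^2 K).
ω = 2π / 86400 s = 7.27×10^-5 s⁻¹.
Phase lag φ = arctan(Cω/λ) = arctan(253/26.7) = 1.47 rad.
Time lag = φ / ω = 1.47 / 7.27×10^-5 = 20200 s = 5.60 hours.

5.60 hours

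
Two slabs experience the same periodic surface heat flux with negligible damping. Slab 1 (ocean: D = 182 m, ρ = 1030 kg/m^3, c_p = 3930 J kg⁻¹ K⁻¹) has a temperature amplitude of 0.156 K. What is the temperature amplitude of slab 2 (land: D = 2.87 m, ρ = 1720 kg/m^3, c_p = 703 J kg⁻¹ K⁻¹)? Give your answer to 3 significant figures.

33.1 K

C_ocean = 7.37×10^8 J/(m²·K); C_land = 3.47×10^6 J/(m²·K).
A ∝ 1/C ⇒ A_land = A_ocean × C_ocean/C_land = 0.156 × 212 = 33.1 K.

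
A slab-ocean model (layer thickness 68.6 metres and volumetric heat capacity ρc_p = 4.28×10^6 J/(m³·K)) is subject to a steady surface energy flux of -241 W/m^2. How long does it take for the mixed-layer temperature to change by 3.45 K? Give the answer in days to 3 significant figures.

Areal heat capacity C = ρc_p × D = 4.28×10^6 × 68.6 = 2.94×10^8 J m⁻² K⁻¹.
Time required: Δt = C ΔT / F = 2.94×10^8 × -3.45 / -241 = 4.20×10^6 s.
In days: 4.20×10^6 s / (86400 s/day) = 48.6 days.

48.6 days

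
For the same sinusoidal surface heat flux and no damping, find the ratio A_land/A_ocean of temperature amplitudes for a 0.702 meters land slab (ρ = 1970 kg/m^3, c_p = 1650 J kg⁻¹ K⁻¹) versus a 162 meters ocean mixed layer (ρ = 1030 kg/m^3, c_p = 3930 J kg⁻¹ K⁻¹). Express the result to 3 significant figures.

C_ocean = 1030 × 3930 × 162 = 6.56×10^8 J/(m²·K).
C_land = 1970 × 1650 × 0.702 = 2.28×10^6 J/(m²·K).
Undamped amplitude ∝ 1/C, so A_land/A_ocean = C_ocean/C_land = 287.

287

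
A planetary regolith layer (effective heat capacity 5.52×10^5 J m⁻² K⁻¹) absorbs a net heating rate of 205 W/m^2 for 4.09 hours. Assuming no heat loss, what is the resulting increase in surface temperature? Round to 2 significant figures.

Areal heat capacity C = 5.52×10^5 J m⁻² K⁻¹ (given).
Net heat input Q = F Δt = 205 × (4.09 hours × 3600 s/hour) = 3.02×10^6 J/m².
ΔT = Q / C = 3.02×10^6 / 5.52×10^5 = 5.47 K.

5.5 K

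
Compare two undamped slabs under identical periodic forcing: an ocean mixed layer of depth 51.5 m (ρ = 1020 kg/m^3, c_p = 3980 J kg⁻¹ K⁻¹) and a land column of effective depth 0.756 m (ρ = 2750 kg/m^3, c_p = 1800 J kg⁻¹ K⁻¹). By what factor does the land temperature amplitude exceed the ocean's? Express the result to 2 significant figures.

56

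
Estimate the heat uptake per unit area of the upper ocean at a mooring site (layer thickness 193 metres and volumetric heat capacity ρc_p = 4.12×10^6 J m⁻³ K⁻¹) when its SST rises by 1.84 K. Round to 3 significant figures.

1.46×10^9

Areal heat capacity C = ρc_p × D = 4.12×10^6 × 193 = 7.95×10^8 J/(m^2 K).
ΔQ = C ΔT = 7.95×10^8 × 1.84 = 1.46×10^9 J/m².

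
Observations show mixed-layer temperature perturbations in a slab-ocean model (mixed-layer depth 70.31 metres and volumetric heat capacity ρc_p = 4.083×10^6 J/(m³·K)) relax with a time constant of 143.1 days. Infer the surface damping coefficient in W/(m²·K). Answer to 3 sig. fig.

23.2

Areal heat capacity C = ρc_p × D = 4.083×10^6 × 70.31 = 2.87×10^8 J m⁻² K⁻¹.
τ = 143.1 days = 1.24×10^7 s.
λ = C / τ = 2.87×10^8 / 1.24×10^7 = 23.2 W/(m²·K).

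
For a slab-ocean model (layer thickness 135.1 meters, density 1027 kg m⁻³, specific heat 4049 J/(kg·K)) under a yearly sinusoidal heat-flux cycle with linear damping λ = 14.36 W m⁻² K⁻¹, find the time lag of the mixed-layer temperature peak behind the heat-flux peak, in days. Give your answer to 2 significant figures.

Areal heat capacity C = ρ c_p D = 1027 × 4049 × 135.1 = 5.62×10^8 J/(m^2 K).
ω = 2π / 3.15×10^7 s = 1.99×10^-7 s⁻¹.
Phase lag φ = arctan(Cω/λ) = arctan(112/14.36) = 1.44 rad.
Time lag = φ / ω = 1.44 / 1.99×10^-7 = 7.24×10^6 s = 83.8 days.

84 days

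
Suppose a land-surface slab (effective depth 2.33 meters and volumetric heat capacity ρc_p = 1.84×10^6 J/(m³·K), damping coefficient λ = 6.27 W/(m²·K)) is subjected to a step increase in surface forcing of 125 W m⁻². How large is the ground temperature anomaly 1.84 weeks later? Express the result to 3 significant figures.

Areal heat capacity C = ρc_p × D = 1.84×10^6 × 2.33 = 4.29×10^6 J/(m^2 K).
τ = C / λ = 4.29×10^6 / 6.27 = 6.84×10^5 s.
Equilibrium anomaly ΔT_eq = F / λ = 125 / 6.27 = 19.9 K.
t = 1.84 weeks = 1.11×10^6 s, so t/τ = 1.63.
ΔT(t) = ΔT_eq (1 − e^(−t/τ)) = 19.9 × (1 − e^−1.63) = 16.0 K.

16.0 K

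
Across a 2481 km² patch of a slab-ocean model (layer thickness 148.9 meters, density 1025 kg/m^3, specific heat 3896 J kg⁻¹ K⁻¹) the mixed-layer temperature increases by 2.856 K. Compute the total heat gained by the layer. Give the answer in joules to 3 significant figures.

4.21×10^18 J

Areal heat capacity C = ρ c_p D = 1025 × 3896 × 148.9 = 5.95×10^8 J m⁻² K⁻¹.
Heat per unit area: q = C ΔT = 5.95×10^8 × 2.856 = 1.70×10^9 J/m².
Total heat: Q = q × A = 1.70×10^9 × (2481 × 10⁶ m²) = 4.21×10^18 J.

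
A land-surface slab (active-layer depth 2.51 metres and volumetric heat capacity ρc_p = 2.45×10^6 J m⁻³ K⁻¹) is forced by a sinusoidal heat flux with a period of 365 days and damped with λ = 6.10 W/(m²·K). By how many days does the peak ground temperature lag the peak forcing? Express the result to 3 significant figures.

11.5 days

Areal heat capacity C = ρc_p × D = 2.45×10^6 × 2.51 = 6.15×10^6 J m⁻² K⁻¹.
ω = 2π / 3.15×10^7 s = 1.99×10^-7 s⁻¹.
Phase lag φ = arctan(Cω/λ) = arctan(1.23/6.10) = 0.198 rad.
Time lag = φ / ω = 0.198 / 1.99×10^-7 = 9.95×10^5 s = 11.5 days.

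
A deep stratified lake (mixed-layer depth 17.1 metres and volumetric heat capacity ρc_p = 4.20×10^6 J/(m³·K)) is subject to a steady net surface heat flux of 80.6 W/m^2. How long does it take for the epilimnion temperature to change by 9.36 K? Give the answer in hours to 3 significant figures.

Areal heat capacity C = ρc_p × D = 4.20×10^6 × 17.1 = 7.18×10^7 J/(m²·K).
Time required: Δt = C ΔT / F = 7.18×10^7 × 9.36 / 80.6 = 8.34×10^6 s.
In hours: 8.34×10^6 s / (3600 s/hour) = 2320 hours.

2320 hours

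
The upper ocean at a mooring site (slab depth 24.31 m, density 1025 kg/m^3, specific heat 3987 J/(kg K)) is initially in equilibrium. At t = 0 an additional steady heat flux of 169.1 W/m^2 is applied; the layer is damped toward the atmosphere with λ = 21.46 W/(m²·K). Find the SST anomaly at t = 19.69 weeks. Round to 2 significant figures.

7.3 K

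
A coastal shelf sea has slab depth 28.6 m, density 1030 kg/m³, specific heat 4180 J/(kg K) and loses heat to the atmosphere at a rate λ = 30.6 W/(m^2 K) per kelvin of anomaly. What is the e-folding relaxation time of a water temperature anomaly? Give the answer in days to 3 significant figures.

Areal heat capacity C = ρ c_p D = 1030 × 4180 × 28.6 = 1.23×10^8 J m⁻² K⁻¹.
Relaxation time τ = C / λ = 1.23×10^8 / 30.6 = 4.02×10^6 s.
In days: 4.02×10^6 s / (86400 s/day) = 46.6 days.

46.6 days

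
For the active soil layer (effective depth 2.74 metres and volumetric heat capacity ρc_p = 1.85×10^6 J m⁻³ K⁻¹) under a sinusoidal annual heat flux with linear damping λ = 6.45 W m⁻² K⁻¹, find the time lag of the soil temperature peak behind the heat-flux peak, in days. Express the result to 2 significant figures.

9.0 days

Areal heat capacity C = ρc_p × D = 1.85×10^6 × 2.74 = 5.07×10^6 J/(m²·K).
ω = 2π / 3.15×10^7 s = 1.99×10^-7 s⁻¹.
Phase lag φ = arctan(Cω/λ) = arctan(1.01/6.45) = 0.155 rad.
Time lag = φ / ω = 0.155 / 1.99×10^-7 = 7.80×10^5 s = 9.02 days.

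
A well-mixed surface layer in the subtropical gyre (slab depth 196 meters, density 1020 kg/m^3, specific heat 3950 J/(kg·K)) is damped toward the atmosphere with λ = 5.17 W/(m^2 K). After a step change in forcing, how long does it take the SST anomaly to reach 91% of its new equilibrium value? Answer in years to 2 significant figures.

12 years

Areal heat capacity C = ρ c_p D = 1020 × 3950 × 196 = 7.90×10^8 J/(m^2 K).
τ = C / λ = 7.90×10^8 / 5.17 = 1.53×10^8 s.
Fraction reached: 1 − e^(−t/τ) = 0.91 ⇒ t = −τ ln(1 − 0.91) = τ × 2.41.
t = 3.68×10^8 s = 11.7 years.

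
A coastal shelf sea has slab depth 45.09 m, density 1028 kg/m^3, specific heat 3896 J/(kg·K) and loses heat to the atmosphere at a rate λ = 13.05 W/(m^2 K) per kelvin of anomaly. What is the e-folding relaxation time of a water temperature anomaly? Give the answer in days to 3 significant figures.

160 days

Areal heat capacity C = ρ c_p D = 1028 × 3896 × 45.09 = 1.81×10^8 J m⁻² K⁻¹.
Relaxation time τ = C / λ = 1.81×10^8 / 13.05 = 1.38×10^7 s.
In days: 1.38×10^7 s / (86400 s/day) = 160 days.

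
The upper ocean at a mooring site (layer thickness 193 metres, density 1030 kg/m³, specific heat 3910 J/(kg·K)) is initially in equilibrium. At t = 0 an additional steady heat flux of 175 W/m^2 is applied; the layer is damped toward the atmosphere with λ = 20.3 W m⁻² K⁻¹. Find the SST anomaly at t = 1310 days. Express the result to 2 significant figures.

Areal heat capacity C = ρ c_p D = 1030 × 3910 × 193 = 7.77×10^8 J m⁻² K⁻¹.
τ = C / λ = 7.77×10^8 / 20.3 = 3.83×10^7 s.
Equilibrium anomaly ΔT_eq = F / λ = 175 / 20.3 = 8.62 K.
t = 1310 days = 1.13×10^8 s, so t/τ = 2.96.
ΔT(t) = ΔT_eq (1 − e^(−t/τ)) = 8.62 × (1 − e^−2.96) = 8.17 K.

8.2 K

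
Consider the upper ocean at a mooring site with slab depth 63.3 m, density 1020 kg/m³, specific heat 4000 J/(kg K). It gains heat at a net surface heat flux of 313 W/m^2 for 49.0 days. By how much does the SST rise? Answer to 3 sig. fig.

5.13 K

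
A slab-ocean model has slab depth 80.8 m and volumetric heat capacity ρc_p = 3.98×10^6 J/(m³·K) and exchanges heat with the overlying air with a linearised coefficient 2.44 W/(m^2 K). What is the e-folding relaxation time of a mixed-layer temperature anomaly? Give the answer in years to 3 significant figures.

Areal heat capacity C = ρc_p × D = 3.98×10^6 × 80.8 = 3.22×10^8 J/(m^2 K).
Relaxation time τ = C / λ = 3.22×10^8 / 2.44 = 1.32×10^8 s.
In years: 1.32×10^8 s / (3.156×10^7 s/year) = 4.18 years.

4.18 years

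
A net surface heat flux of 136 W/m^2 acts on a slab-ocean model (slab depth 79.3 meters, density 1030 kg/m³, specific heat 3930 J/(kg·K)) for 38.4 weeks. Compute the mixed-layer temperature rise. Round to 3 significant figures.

Areal heat capacity C = ρ c_p D = 1030 × 3930 × 79.3 = 3.21×10^8 J/(m^2 K).
Net heat input Q = F Δt = 136 × (38.4 weeks × 6.048×10^5 s/week) = 3.16×10^9 J/m².
ΔT = Q / C = 3.16×10^9 / 3.21×10^8 = 9.84 K.

9.84 K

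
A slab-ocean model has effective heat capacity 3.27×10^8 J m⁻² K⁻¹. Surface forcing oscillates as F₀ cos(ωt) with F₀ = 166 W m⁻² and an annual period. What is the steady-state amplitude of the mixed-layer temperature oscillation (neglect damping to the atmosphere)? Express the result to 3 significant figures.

2.55 K

Areal heat capacity C = 3.27×10^8 J m⁻² K⁻¹ (given).
Angular frequency ω = 2π / T = 2π / 3.15×10^7 s = 1.99×10^-7 s⁻¹.
Cω = 3.27×10^8 × 1.99×10^-7 = 65.2 W/(m²·K).
Amplitude A = F₀ / (Cω) = 166 / 65.2 = 2.55 K.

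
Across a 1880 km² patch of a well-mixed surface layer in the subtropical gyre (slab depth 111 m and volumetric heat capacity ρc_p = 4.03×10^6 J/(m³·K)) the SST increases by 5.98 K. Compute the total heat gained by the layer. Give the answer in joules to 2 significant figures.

Areal heat capacity C = ρc_p × D = 4.03×10^6 × 111 = 4.47×10^8 J/(m^2 K).
Heat per unit area: q = C ΔT = 4.47×10^8 × 5.98 = 2.68×10^9 J/m².
Total heat: Q = q × A = 2.68×10^9 × (1880 × 10⁶ m²) = 5.03×10^18 J.

5.0×10^18 J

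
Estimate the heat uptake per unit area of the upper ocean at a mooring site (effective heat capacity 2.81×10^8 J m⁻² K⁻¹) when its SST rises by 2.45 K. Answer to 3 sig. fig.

Areal heat capacity C = 2.81×10^8 J m⁻² K⁻¹ (given).
ΔQ = C ΔT = 2.81×10^8 × 2.45 = 6.88×10^8 J/m².

6.88×10^8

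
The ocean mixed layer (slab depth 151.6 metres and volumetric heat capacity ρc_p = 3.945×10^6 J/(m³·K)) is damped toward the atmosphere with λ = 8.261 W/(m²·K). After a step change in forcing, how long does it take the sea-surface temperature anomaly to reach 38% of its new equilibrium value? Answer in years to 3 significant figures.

Areal heat capacity C = ρc_p × D = 3.945×10^6 × 151.6 = 5.98×10^8 J/(m^2 K).
τ = C / λ = 5.98×10^8 / 8.261 = 7.24×10^7 s.
Fraction reached: 1 − e^(−t/τ) = 0.38 ⇒ t = −τ ln(1 − 0.38) = τ × 0.478.
t = 3.46×10^7 s = 1.10 years.

1.10 years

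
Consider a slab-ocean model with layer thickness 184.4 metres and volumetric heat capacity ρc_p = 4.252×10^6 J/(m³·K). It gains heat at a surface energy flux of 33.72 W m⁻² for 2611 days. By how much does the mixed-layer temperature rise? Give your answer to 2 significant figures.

Areal heat capacity C = ρc_p × D = 4.252×10^6 × 184.4 = 7.84×10^8 J m⁻² K⁻¹.
Net heat input Q = F Δt = 33.72 × (2611 days × 86400 s/day) = 7.61×10^9 J/m².
ΔT = Q / C = 7.61×10^9 / 7.84×10^8 = 9.70 K.

9.7 K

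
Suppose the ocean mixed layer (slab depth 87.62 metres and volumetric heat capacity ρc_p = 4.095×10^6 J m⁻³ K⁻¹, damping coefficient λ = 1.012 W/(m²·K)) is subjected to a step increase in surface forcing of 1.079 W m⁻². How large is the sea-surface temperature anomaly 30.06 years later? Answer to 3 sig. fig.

0.993 K

Areal heat capacity C = ρc_p × D = 4.095×10^6 × 87.62 = 3.59×10^8 J m⁻² K⁻¹.
τ = C / λ = 3.59×10^8 / 1.012 = 3.55×10^8 s.
Equilibrium anomaly ΔT_eq = F / λ = 1.079 / 1.012 = 1.07 K.
t = 30.06 years = 9.49×10^8 s, so t/τ = 2.68.
ΔT(t) = ΔT_eq (1 − e^(−t/τ)) = 1.07 × (1 − e^−2.68) = 0.993 K.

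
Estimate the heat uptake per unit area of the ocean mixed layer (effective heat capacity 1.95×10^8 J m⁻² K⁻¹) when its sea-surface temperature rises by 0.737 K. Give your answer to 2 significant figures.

Areal heat capacity C = 1.95×10^8 J m⁻² K⁻¹ (given).
ΔQ = C ΔT = 1.95×10^8 × 0.737 = 1.44×10^8 J/m².

1.4×10^8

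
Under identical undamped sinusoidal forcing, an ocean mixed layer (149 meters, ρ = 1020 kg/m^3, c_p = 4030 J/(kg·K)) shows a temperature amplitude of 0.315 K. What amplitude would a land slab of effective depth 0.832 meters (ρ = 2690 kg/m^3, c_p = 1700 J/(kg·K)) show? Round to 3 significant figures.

C_ocean = 6.12×10^8 J/(m²·K); C_land = 3.80×10^6 J/(m²·K).
A ∝ 1/C ⇒ A_land = A_ocean × C_ocean/C_land = 0.315 × 161 = 50.7 K.

50.7 K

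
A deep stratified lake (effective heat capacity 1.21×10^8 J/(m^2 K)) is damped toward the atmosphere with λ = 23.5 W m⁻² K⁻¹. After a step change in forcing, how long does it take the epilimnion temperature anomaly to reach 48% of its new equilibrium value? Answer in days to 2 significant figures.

39 days

Areal heat capacity C = 1.21×10^8 J/(m^2 K) (given).
τ = C / λ = 1.21×10^8 / 23.5 = 5.15×10^6 s.
Fraction reached: 1 − e^(−t/τ) = 0.48 ⇒ t = −τ ln(1 − 0.48) = τ × 0.654.
t = 3.37×10^6 s = 39.0 days.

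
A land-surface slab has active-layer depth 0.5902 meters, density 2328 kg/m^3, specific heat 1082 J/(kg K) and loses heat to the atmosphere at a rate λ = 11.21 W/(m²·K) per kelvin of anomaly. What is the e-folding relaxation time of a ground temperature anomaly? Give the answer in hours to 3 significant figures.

36.8 hours

Areal heat capacity C = ρ c_p D = 2328 × 1082 × 0.5902 = 1.49×10^6 J m⁻² K⁻¹.
Relaxation time τ = C / λ = 1.49×10^6 / 11.21 = 1.33×10^5 s.
In hours: 1.33×10^5 s / (3600 s/hour) = 36.8 hours.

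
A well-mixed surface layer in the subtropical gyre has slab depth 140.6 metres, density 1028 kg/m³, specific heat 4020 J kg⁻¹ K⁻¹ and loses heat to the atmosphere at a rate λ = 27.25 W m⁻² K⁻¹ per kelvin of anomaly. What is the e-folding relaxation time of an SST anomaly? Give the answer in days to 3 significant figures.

247 days

Areal heat capacity C = ρ c_p D = 1028 × 4020 × 140.6 = 5.81×10^8 J/(m^2 K).
Relaxation time τ = C / λ = 5.81×10^8 / 27.25 = 2.13×10^7 s.
In days: 2.13×10^7 s / (86400 s/day) = 247 days.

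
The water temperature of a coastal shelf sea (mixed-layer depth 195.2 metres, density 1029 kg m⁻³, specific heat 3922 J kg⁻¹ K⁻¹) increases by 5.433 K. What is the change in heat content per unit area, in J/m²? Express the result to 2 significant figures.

4.3×10^9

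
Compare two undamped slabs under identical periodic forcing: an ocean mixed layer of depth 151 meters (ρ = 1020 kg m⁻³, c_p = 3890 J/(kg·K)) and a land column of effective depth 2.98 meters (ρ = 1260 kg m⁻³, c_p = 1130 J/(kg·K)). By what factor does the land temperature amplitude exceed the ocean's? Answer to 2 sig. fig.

140

C_ocean = 1020 × 3890 × 151 = 5.99×10^8 J/(m²·K).
C_land = 1260 × 1130 × 2.98 = 4.24×10^6 J/(m²·K).
Undamped amplitude ∝ 1/C, so A_land/A_ocean = C_ocean/C_land = 141.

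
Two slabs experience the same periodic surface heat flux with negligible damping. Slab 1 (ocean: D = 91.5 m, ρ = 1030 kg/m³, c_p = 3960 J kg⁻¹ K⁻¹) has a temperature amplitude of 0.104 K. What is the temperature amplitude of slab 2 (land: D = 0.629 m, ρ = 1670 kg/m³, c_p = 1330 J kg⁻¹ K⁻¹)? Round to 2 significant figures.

C_ocean = 3.73×10^8 J/(m²·K); C_land = 1.40×10^6 J/(m²·K).
A ∝ 1/C ⇒ A_land = A_ocean × C_ocean/C_land = 0.104 × 267 = 27.8 K.

28 K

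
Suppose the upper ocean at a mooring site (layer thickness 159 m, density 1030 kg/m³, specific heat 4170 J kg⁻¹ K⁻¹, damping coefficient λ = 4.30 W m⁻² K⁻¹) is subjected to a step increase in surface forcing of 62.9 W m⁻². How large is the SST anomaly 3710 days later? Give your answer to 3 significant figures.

Areal heat capacity C = ρ c_p D = 1030 × 4170 × 159 = 6.83×10^8 J m⁻² K⁻¹.
τ = C / λ = 6.83×10^8 / 4.30 = 1.59×10^8 s.
Equilibrium anomaly ΔT_eq = F / λ = 62.9 / 4.30 = 14.6 K.
t = 3710 days = 3.21×10^8 s, so t/τ = 2.02.
ΔT(t) = ΔT_eq (1 − e^(−t/τ)) = 14.6 × (1 − e^−2.02) = 12.7 K.

12.7 K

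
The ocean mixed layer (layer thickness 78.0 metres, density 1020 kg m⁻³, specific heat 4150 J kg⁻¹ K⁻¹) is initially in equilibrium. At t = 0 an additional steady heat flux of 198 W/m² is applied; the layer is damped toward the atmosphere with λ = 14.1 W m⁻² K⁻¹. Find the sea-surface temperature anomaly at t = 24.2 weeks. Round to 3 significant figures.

6.53 K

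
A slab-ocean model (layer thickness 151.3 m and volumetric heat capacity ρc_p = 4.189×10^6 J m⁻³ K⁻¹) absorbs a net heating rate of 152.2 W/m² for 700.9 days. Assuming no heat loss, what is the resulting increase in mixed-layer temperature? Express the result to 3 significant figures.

14.5 K

Areal heat capacity C = ρc_p × D = 4.189×10^6 × 151.3 = 6.34×10^8 J/(m^2 K).
Net heat input Q = F Δt = 152.2 × (700.9 days × 86400 s/day) = 9.22×10^9 J/m².
ΔT = Q / C = 9.22×10^9 / 6.34×10^8 = 14.5 K.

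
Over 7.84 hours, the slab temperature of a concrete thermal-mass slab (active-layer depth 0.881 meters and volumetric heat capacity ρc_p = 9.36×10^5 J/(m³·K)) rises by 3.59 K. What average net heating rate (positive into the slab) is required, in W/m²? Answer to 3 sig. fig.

Areal heat capacity C = ρc_p × D = 9.36×10^5 × 0.881 = 8.25×10^5 J/(m²·K).
Required heat per unit area: Q = C ΔT = 8.25×10^5 × 3.59 = 2.96×10^6 J/m².
Flux F = Q / Δt = 2.96×10^6 / 28200 s = 105 W/m².

105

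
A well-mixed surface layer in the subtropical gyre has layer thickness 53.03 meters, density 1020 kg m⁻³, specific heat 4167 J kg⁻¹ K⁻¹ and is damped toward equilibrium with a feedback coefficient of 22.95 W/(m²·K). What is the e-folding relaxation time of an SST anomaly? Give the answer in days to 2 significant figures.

110 days

Areal heat capacity C = ρ c_p D = 1020 × 4167 × 53.03 = 2.25×10^8 J m⁻² K⁻¹.
Relaxation time τ = C / λ = 2.25×10^8 / 22.95 = 9.82×10^6 s.
In days: 9.82×10^6 s / (86400 s/day) = 114 days.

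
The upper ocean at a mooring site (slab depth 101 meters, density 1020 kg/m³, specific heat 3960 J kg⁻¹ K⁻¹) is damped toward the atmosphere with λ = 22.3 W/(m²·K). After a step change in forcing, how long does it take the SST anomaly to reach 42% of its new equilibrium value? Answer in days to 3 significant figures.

115 days

Areal heat capacity C = ρ c_p D = 1020 × 3960 × 101 = 4.08×10^8 J m⁻² K⁻¹.
τ = C / λ = 4.08×10^8 / 22.3 = 1.83×10^7 s.
Fraction reached: 1 − e^(−t/τ) = 0.42 ⇒ t = −τ ln(1 − 0.42) = τ × 0.545.
t = 9.97×10^6 s = 115 days.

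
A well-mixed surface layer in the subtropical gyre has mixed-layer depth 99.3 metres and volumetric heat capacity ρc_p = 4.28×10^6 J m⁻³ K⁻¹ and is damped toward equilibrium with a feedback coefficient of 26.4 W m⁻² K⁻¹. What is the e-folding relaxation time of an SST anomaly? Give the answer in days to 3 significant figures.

Areal heat capacity C = ρc_p × D = 4.28×10^6 × 99.3 = 4.25×10^8 J/(m^2 K).
Relaxation time τ = C / λ = 4.25×10^8 / 26.4 = 1.61×10^7 s.
In days: 1.61×10^7 s / (86400 s/day) = 186 days.

186 days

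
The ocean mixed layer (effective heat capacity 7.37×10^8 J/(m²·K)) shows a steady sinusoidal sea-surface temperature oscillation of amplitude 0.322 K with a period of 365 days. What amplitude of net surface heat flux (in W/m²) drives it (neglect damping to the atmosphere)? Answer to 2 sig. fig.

47

Areal heat capacity C = 7.37×10^8 J/(m²·K) (given).
ω = 2π / 3.15×10^7 s = 1.99×10^-7 s⁻¹.
Cω = 7.37×10^8 × 1.99×10^-7 = 147 W/(m²·K).
F₀ = A × Cω = 0.322 × 147 = 47.3 W/m².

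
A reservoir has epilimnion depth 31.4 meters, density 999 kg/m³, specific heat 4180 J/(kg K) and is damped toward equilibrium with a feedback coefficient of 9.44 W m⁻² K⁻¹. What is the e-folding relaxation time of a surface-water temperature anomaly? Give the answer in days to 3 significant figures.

161 days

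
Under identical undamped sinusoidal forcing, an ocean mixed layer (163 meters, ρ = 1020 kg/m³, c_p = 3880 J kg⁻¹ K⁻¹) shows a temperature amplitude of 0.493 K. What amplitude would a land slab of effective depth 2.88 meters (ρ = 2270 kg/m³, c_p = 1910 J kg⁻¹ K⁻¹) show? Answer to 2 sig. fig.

C_ocean = 6.45×10^8 J/(m²·K); C_land = 1.25×10^7 J/(m²·K).
A ∝ 1/C ⇒ A_land = A_ocean × C_ocean/C_land = 0.493 × 51.7 = 25.5 K.

25 K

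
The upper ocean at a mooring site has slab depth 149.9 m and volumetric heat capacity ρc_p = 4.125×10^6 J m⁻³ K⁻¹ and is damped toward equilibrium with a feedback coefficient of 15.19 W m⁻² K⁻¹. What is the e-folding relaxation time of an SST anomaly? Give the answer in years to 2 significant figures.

1.3 years

Areal heat capacity C = ρc_p × D = 4.125×10^6 × 149.9 = 6.18×10^8 J/(m^2 K).
Relaxation time τ = C / λ = 6.18×10^8 / 15.19 = 4.07×10^7 s.
In years: 4.07×10^7 s / (3.156×10^7 s/year) = 1.29 years.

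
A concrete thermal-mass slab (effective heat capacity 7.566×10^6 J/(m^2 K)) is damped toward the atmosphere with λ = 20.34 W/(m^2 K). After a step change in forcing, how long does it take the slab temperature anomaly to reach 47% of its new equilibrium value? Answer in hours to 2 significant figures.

Areal heat capacity C = 7.566×10^6 J/(m^2 K) (given).
τ = C / λ = 7.57×10^6 / 20.34 = 3.72×10^5 s.
Fraction reached: 1 − e^(−t/τ) = 0.47 ⇒ t = −τ ln(1 − 0.47) = τ × 0.635.
t = 2.36×10^5 s = 65.6 hours.

66 hours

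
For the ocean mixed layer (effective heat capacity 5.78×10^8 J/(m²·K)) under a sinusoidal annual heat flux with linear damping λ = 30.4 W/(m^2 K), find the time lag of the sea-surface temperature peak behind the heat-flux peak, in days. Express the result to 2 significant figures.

76 days

Areal heat capacity C = 5.78×10^8 J/(m²·K) (given).
ω = 2π / 3.15×10^7 s = 1.99×10^-7 s⁻¹.
Phase lag φ = arctan(Cω/λ) = arctan(115/30.4) = 1.31 rad.
Time lag = φ / ω = 1.31 / 1.99×10^-7 = 6.59×10^6 s = 76.3 days.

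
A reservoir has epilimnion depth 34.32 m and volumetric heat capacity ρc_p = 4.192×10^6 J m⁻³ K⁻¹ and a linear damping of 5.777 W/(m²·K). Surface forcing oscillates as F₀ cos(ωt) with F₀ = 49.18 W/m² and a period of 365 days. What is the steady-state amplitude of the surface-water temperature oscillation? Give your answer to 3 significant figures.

Areal heat capacity C = ρc_p × D = 4.192×10^6 × 34.32 = 1.44×10^8 J/(m^2 K).
Angular frequency ω = 2π / T = 2π / 3.15×10^7 s = 1.99×10^-7 s⁻¹.
√((Cω)² + λ²) = √((28.7)² + 5.777²) = 29.2 W/(m²·K).
Amplitude A = F₀ / √((Cω)²+λ²) = 49.18 / 29.2 = 1.68 K.

1.68 K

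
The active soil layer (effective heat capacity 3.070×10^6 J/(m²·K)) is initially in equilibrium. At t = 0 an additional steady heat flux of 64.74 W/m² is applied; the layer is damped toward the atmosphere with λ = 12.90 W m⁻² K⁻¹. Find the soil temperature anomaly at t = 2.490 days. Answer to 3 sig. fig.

2.99 K

Areal heat capacity C = 3.070×10^6 J/(m²·K) (given).
τ = C / λ = 3.07×10^6 / 12.90 = 2.38×10^5 s.
Equilibrium anomaly ΔT_eq = F / λ = 64.74 / 12.90 = 5.02 K.
t = 2.490 days = 2.15×10^5 s, so t/τ = 0.904.
ΔT(t) = ΔT_eq (1 − e^(−t/τ)) = 5.02 × (1 − e^−0.904) = 2.99 K.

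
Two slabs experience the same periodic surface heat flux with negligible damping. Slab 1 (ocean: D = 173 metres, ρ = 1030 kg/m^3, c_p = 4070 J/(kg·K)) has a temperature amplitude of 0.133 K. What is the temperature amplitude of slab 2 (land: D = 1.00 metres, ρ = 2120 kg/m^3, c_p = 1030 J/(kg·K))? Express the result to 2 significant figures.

C_ocean = 7.25×10^8 J/(m²·K); C_land = 2.18×10^6 J/(m²·K).
A ∝ 1/C ⇒ A_land = A_ocean × C_ocean/C_land = 0.133 × 332 = 44.2 K.

44 K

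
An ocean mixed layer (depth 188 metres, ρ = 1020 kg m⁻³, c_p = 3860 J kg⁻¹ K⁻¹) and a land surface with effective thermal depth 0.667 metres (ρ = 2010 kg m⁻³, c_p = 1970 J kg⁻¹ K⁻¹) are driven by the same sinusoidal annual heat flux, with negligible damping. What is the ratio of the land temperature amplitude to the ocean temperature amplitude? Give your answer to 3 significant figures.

280

C_ocean = 1020 × 3860 × 188 = 7.40×10^8 J/(m²·K).
C_land = 2010 × 1970 × 0.667 = 2.64×10^6 J/(m²·K).
Undamped amplitude ∝ 1/C, so A_land/A_ocean = C_ocean/C_land = 280.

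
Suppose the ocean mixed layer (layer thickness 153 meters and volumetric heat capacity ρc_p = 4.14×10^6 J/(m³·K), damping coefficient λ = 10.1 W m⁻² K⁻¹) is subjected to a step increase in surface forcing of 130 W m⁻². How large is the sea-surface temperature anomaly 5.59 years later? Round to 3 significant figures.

Areal heat capacity C = ρc_p × D = 4.14×10^6 × 153 = 6.33×10^8 J/(m²·K).
τ = C / λ = 6.33×10^8 / 10.1 = 6.27×10^7 s.
Equilibrium anomaly ΔT_eq = F / λ = 130 / 10.1 = 12.9 K.
t = 5.59 years = 1.76×10^8 s, so t/τ = 2.81.
ΔT(t) = ΔT_eq (1 − e^(−t/τ)) = 12.9 × (1 − e^−2.81) = 12.1 K.

12.1 K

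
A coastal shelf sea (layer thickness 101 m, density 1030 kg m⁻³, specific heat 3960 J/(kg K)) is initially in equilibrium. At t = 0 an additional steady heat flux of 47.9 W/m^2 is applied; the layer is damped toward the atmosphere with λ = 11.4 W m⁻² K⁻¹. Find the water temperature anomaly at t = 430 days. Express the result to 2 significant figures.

2.7 K

Areal heat capacity C = ρ c_p D = 1030 × 3960 × 101 = 4.12×10^8 J m⁻² K⁻¹.
τ = C / λ = 4.12×10^8 / 11.4 = 3.61×10^7 s.
Equilibrium anomaly ΔT_eq = F / λ = 47.9 / 11.4 = 4.20 K.
t = 430 days = 3.72×10^7 s, so t/τ = 1.03.
ΔT(t) = ΔT_eq (1 − e^(−t/τ)) = 4.20 × (1 − e^−1.03) = 2.70 K.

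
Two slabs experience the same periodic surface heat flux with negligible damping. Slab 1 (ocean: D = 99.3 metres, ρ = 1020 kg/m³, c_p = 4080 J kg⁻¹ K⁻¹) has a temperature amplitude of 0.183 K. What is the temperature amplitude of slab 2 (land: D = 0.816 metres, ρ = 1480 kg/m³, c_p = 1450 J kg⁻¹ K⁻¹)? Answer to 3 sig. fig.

43.2 K

C_ocean = 4.13×10^8 J/(m²·K); C_land = 1.75×10^6 J/(m²·K).
A ∝ 1/C ⇒ A_land = A_ocean × C_ocean/C_land = 0.183 × 236 = 43.2 K.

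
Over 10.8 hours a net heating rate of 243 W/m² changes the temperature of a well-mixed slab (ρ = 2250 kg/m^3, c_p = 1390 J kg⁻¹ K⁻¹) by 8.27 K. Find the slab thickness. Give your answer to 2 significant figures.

0.37 m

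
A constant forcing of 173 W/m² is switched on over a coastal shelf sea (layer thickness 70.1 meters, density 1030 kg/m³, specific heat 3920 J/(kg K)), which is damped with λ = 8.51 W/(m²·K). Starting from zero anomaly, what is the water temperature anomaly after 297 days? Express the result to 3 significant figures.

Areal heat capacity C = ρ c_p D = 1030 × 3920 × 70.1 = 2.83×10^8 J/(m^2 K).
τ = C / λ = 2.83×10^8 / 8.51 = 3.33×10^7 s.
Equilibrium anomaly ΔT_eq = F / λ = 173 / 8.51 = 20.3 K.
t = 297 days = 2.57×10^7 s, so t/τ = 0.772.
ΔT(t) = ΔT_eq (1 − e^(−t/τ)) = 20.3 × (1 − e^−0.772) = 10.9 K.

10.9 K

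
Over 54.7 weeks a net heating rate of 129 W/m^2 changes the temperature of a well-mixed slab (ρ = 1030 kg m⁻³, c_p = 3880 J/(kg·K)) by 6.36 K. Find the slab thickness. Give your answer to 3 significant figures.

Heat input Q = F Δt = 129 × 3.31×10^7 s = 4.27×10^9 J/m².
Required areal heat capacity C = Q / ΔT = 6.71×10^8 J/(m²·K).
Depth D = C / (ρ c_p) = 6.71×10^8 / (1030 × 3880) = 168 m.

168 m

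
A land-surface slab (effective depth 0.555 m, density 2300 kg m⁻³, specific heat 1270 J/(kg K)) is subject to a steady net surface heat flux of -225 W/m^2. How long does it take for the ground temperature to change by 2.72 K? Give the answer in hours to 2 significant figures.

Areal heat capacity C = ρ c_p D = 2300 × 1270 × 0.555 = 1.62×10^6 J/(m²·K).
Time required: Δt = C ΔT / F = 1.62×10^6 × -2.72 / -225 = 19600 s.
In hours: 19600 s / (3600 s/hour) = 5.44 hours.

5.4 hours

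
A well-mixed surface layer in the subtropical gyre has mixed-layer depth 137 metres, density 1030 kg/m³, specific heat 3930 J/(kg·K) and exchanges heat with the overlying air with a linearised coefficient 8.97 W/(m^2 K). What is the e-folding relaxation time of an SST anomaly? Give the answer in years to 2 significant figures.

2.0 years

Areal heat capacity C = ρ c_p D = 1030 × 3930 × 137 = 5.55×10^8 J/(m^2 K).
Relaxation time τ = C / λ = 5.55×10^8 / 8.97 = 6.18×10^7 s.
In years: 6.18×10^7 s / (3.156×10^7 s/year) = 1.96 years.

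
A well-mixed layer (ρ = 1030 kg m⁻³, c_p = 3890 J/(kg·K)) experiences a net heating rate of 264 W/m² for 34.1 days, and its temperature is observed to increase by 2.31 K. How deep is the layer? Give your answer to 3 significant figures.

Heat input Q = F Δt = 264 × 2.95×10^6 s = 7.78×10^8 J/m².
Required areal heat capacity C = Q / ΔT = 3.37×10^8 J/(m²·K).
Depth D = C / (ρ c_p) = 3.37×10^8 / (1030 × 3890) = 84.0 m.

84.0 m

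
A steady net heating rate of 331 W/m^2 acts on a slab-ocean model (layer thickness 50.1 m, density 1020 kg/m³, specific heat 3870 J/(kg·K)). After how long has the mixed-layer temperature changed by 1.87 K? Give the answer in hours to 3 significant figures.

310 hours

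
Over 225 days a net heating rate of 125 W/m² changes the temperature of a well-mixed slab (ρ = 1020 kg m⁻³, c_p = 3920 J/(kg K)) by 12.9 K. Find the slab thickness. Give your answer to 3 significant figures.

47.1 m

Heat input Q = F Δt = 125 × 1.94×10^7 s = 2.43×10^9 J/m².
Required areal heat capacity C = Q / ΔT = 1.88×10^8 J/(m²·K).
Depth D = C / (ρ c_p) = 1.88×10^8 / (1020 × 3920) = 47.1 m.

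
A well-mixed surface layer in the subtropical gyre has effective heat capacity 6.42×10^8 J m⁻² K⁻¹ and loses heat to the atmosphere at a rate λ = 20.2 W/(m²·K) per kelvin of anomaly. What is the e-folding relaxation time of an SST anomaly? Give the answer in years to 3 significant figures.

Areal heat capacity C = 6.42×10^8 J m⁻² K⁻¹ (given).
Relaxation time τ = C / λ = 6.42×10^8 / 20.2 = 3.18×10^7 s.
In years: 3.18×10^7 s / (3.156×10^7 s/year) = 1.01 years.

1.01 years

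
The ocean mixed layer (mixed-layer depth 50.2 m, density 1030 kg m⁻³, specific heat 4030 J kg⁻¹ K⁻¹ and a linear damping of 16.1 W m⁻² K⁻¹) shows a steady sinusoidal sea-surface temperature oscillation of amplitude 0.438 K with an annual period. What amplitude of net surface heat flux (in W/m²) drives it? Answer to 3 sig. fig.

Areal heat capacity C = ρ c_p D = 1030 × 4030 × 50.2 = 2.08×10^8 J m⁻² K⁻¹.
ω = 2π / 3.15×10^7 s = 1.99×10^-7 s⁻¹.
√((Cω)² + λ²) = √((41.5)² + 16.1²) = 44.5 W/(m²·K).
F₀ = A × √((Cω)²+λ²) = 0.438 × 44.5 = 19.5 W/m².

19.5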